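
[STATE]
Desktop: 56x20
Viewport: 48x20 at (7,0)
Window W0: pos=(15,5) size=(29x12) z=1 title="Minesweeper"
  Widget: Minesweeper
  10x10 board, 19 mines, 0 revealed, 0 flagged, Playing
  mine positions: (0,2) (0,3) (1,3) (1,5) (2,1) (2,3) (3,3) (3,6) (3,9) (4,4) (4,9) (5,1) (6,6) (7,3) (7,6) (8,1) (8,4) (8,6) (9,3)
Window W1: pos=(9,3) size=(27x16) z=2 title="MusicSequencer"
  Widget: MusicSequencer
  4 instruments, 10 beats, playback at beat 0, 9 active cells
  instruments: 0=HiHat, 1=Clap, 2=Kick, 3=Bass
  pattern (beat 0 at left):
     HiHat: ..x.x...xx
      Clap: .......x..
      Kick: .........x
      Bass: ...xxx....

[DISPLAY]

                                                
                                                
                                                
  ┏━━━━━━━━━━━━━━━━━━━━━━━━━┓                   
  ┃ MusicSequencer          ┃                   
  ┠─────────────────────────┨━━━━━━━┓           
  ┃      ▼123456789         ┃       ┃           
  ┃ HiHat··█·█···██         ┃───────┨           
  ┃  Clap·······█··         ┃       ┃           
  ┃  Kick·········█         ┃       ┃           
  ┃  Bass···███····         ┃       ┃           
  ┃                         ┃       ┃           
  ┃                         ┃       ┃           
  ┃                         ┃       ┃           
  ┃                         ┃       ┃           
  ┃                         ┃       ┃           
  ┃                         ┃━━━━━━━┛           
  ┃                         ┃                   
  ┗━━━━━━━━━━━━━━━━━━━━━━━━━┛                   
                                                


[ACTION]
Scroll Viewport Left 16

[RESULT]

                                                
                                                
                                                
         ┏━━━━━━━━━━━━━━━━━━━━━━━━━┓            
         ┃ MusicSequencer          ┃            
         ┠─────────────────────────┨━━━━━━━┓    
         ┃      ▼123456789         ┃       ┃    
         ┃ HiHat··█·█···██         ┃───────┨    
         ┃  Clap·······█··         ┃       ┃    
         ┃  Kick·········█         ┃       ┃    
         ┃  Bass···███····         ┃       ┃    
         ┃                         ┃       ┃    
         ┃                         ┃       ┃    
         ┃                         ┃       ┃    
         ┃                         ┃       ┃    
         ┃                         ┃       ┃    
         ┃                         ┃━━━━━━━┛    
         ┃                         ┃            
         ┗━━━━━━━━━━━━━━━━━━━━━━━━━┛            
                                                


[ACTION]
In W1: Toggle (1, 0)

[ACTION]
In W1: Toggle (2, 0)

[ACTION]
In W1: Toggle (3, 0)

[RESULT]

                                                
                                                
                                                
         ┏━━━━━━━━━━━━━━━━━━━━━━━━━┓            
         ┃ MusicSequencer          ┃            
         ┠─────────────────────────┨━━━━━━━┓    
         ┃      ▼123456789         ┃       ┃    
         ┃ HiHat··█·█···██         ┃───────┨    
         ┃  Clap█······█··         ┃       ┃    
         ┃  Kick█········█         ┃       ┃    
         ┃  Bass█··███····         ┃       ┃    
         ┃                         ┃       ┃    
         ┃                         ┃       ┃    
         ┃                         ┃       ┃    
         ┃                         ┃       ┃    
         ┃                         ┃       ┃    
         ┃                         ┃━━━━━━━┛    
         ┃                         ┃            
         ┗━━━━━━━━━━━━━━━━━━━━━━━━━┛            
                                                


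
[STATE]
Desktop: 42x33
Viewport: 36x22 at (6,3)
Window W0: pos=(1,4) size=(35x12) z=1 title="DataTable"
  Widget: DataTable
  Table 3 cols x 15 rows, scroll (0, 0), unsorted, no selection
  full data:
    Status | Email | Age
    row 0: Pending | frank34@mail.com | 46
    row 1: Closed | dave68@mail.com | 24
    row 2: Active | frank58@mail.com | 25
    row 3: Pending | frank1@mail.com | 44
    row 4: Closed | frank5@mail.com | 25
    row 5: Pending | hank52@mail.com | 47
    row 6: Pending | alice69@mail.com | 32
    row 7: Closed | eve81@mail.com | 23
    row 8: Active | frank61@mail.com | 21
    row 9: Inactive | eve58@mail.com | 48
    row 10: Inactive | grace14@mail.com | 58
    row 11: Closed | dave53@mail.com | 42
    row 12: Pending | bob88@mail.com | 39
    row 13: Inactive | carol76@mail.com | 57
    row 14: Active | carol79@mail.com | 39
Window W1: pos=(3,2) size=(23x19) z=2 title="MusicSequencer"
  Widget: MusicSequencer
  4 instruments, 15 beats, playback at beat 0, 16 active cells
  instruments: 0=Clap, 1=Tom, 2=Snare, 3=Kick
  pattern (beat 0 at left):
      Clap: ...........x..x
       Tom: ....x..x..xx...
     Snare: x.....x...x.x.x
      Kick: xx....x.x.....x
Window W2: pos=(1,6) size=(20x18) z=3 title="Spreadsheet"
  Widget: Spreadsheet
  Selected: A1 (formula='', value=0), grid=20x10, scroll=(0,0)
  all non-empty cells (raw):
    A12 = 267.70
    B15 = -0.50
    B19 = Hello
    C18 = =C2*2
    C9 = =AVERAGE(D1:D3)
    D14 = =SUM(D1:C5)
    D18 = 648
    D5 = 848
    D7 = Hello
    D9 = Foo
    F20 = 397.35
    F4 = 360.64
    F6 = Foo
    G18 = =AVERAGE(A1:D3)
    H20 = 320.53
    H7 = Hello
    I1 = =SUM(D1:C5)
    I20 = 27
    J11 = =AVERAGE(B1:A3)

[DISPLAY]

usicSequencer      ┃                
───────────────────┨━━━━━━━━━┓      
    ▼12345678901234┃         ┃      
━━━━━━━━━━━━━━┓█··█┃─────────┨      
eadsheet      ┃█···┃ │Age    ┃      
──────────────┨·█·█┃─┼───    ┃      
              ┃···█┃m│46     ┃      
   A       B  ┃    ┃ │24     ┃      
--------------┃    ┃m│25     ┃      
     [0]      ┃    ┃ │44     ┃      
       0      ┃    ┃ │25     ┃      
       0      ┃    ┃ │47     ┃      
       0      ┃    ┃━━━━━━━━━┛      
       0      ┃    ┃                
       0      ┃    ┃                
       0      ┃    ┃                
       0      ┃    ┃                
       0      ┃━━━━┛                
       0      ┃                     
       0      ┃                     
━━━━━━━━━━━━━━┛                     
                                    


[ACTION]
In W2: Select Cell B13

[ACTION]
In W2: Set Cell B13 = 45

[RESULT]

usicSequencer      ┃                
───────────────────┨━━━━━━━━━┓      
    ▼12345678901234┃         ┃      
━━━━━━━━━━━━━━┓█··█┃─────────┨      
eadsheet      ┃█···┃ │Age    ┃      
──────────────┨·█·█┃─┼───    ┃      
 45           ┃···█┃m│46     ┃      
   A       B  ┃    ┃ │24     ┃      
--------------┃    ┃m│25     ┃      
       0      ┃    ┃ │44     ┃      
       0      ┃    ┃ │25     ┃      
       0      ┃    ┃ │47     ┃      
       0      ┃    ┃━━━━━━━━━┛      
       0      ┃    ┃                
       0      ┃    ┃                
       0      ┃    ┃                
       0      ┃    ┃                
       0      ┃━━━━┛                
       0      ┃                     
       0      ┃                     
━━━━━━━━━━━━━━┛                     
                                    


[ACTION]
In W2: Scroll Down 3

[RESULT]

usicSequencer      ┃                
───────────────────┨━━━━━━━━━┓      
    ▼12345678901234┃         ┃      
━━━━━━━━━━━━━━┓█··█┃─────────┨      
eadsheet      ┃█···┃ │Age    ┃      
──────────────┨·█·█┃─┼───    ┃      
 45           ┃···█┃m│46     ┃      
   A       B  ┃    ┃ │24     ┃      
--------------┃    ┃m│25     ┃      
       0      ┃    ┃ │44     ┃      
       0      ┃    ┃ │25     ┃      
       0      ┃    ┃ │47     ┃      
       0      ┃    ┃━━━━━━━━━┛      
       0      ┃    ┃                
       0      ┃    ┃                
       0      ┃    ┃                
       0      ┃    ┃                
  267.70      ┃━━━━┛                
       0    [4┃                     
       0      ┃                     
━━━━━━━━━━━━━━┛                     
                                    


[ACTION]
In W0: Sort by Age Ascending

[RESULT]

usicSequencer      ┃                
───────────────────┨━━━━━━━━━┓      
    ▼12345678901234┃         ┃      
━━━━━━━━━━━━━━┓█··█┃─────────┨      
eadsheet      ┃█···┃ │Ag▲    ┃      
──────────────┨·█·█┃─┼───    ┃      
 45           ┃···█┃m│21     ┃      
   A       B  ┃    ┃ │23     ┃      
--------------┃    ┃ │24     ┃      
       0      ┃    ┃m│25     ┃      
       0      ┃    ┃ │25     ┃      
       0      ┃    ┃m│32     ┃      
       0      ┃    ┃━━━━━━━━━┛      
       0      ┃    ┃                
       0      ┃    ┃                
       0      ┃    ┃                
       0      ┃    ┃                
  267.70      ┃━━━━┛                
       0    [4┃                     
       0      ┃                     
━━━━━━━━━━━━━━┛                     
                                    


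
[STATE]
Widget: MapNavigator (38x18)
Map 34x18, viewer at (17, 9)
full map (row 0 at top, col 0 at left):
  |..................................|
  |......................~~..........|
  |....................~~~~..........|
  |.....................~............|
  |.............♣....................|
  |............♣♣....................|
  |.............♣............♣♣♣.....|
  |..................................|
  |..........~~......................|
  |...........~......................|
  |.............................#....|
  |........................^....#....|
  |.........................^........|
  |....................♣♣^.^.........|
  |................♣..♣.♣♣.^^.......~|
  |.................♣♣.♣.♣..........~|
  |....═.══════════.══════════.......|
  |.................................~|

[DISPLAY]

  ..................................  
  ......................~~..........  
  ....................~~~~..........  
  .....................~............  
  .............♣....................  
  ............♣♣....................  
  .............♣............♣♣♣.....  
  ..................................  
  ..........~~......................  
  ...........~.....@................  
  .............................#....  
  ........................^....#....  
  .........................^........  
  ....................♣♣^.^.........  
  ................♣..♣.♣♣.^^.......~  
  .................♣♣.♣.♣..........~  
  ....═.══════════.══════════.......  
  .................................~  


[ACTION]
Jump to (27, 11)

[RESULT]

............~~~~..........            
.............~............            
.....♣....................            
....♣♣....................            
.....♣............♣♣♣.....            
..........................            
..~~......................            
...~......................            
.....................#....            
................^..@.#....            
.................^........            
............♣♣^.^.........            
........♣..♣.♣♣.^^.......~            
.........♣♣.♣.♣..........~            
════════.══════════.......            
.........................~            
                                      
                                      


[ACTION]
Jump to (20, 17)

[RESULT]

.........~~......................     
..........~......................     
............................#....     
.......................^....#....     
........................^........     
...................♣♣^.^.........     
...............♣..♣.♣♣.^^.......~     
................♣♣.♣.♣..........~     
...═.══════════.══════════.......     
...................@............~     
                                      
                                      
                                      
                                      
                                      
                                      
                                      
                                      


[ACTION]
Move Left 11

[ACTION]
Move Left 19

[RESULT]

                   ..........~~.......
                   ...........~.......
                   ...................
                   ...................
                   ...................
                   ...................
                   ................♣..
                   .................♣♣
                   ....═.══════════.══
                   @..................
                                      
                                      
                                      
                                      
                                      
                                      
                                      
                                      


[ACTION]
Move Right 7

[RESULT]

            ..........~~..............
            ...........~..............
            ..........................
            ........................^.
            .........................^
            ....................♣♣^.^.
            ................♣..♣.♣♣.^^
            .................♣♣.♣.♣...
            ....═.══════════.═════════
            .......@..................
                                      
                                      
                                      
                                      
                                      
                                      
                                      
                                      


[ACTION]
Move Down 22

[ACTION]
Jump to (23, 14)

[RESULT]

........♣♣....................        
.........♣............♣♣♣.....        
..............................        
......~~......................        
.......~......................        
.........................#....        
....................^....#....        
.....................^........        
................♣♣^.^.........        
............♣..♣.♣♣@^^.......~        
.............♣♣.♣.♣..........~        
═.══════════.══════════.......        
.............................~        
                                      
                                      
                                      
                                      
                                      


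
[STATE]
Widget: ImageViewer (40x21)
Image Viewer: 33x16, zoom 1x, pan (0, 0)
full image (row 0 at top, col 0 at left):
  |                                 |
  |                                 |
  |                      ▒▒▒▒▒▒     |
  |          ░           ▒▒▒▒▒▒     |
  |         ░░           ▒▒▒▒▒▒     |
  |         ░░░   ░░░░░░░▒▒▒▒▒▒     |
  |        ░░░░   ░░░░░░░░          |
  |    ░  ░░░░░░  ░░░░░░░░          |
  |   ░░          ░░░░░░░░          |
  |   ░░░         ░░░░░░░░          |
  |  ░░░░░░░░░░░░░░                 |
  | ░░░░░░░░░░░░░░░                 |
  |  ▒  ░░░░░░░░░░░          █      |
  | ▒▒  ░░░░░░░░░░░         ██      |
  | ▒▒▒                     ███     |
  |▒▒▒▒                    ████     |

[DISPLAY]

                                        
                                        
                      ▒▒▒▒▒▒            
          ░           ▒▒▒▒▒▒            
         ░░           ▒▒▒▒▒▒            
         ░░░   ░░░░░░░▒▒▒▒▒▒            
        ░░░░   ░░░░░░░░                 
    ░  ░░░░░░  ░░░░░░░░                 
   ░░          ░░░░░░░░                 
   ░░░         ░░░░░░░░                 
  ░░░░░░░░░░░░░░                        
 ░░░░░░░░░░░░░░░                        
  ▒  ░░░░░░░░░░░          █             
 ▒▒  ░░░░░░░░░░░         ██             
 ▒▒▒                     ███            
▒▒▒▒                    ████            
                                        
                                        
                                        
                                        
                                        


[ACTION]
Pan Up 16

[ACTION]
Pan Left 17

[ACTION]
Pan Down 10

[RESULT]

  ░░░░░░░░░░░░░░                        
 ░░░░░░░░░░░░░░░                        
  ▒  ░░░░░░░░░░░          █             
 ▒▒  ░░░░░░░░░░░         ██             
 ▒▒▒                     ███            
▒▒▒▒                    ████            
                                        
                                        
                                        
                                        
                                        
                                        
                                        
                                        
                                        
                                        
                                        
                                        
                                        
                                        
                                        


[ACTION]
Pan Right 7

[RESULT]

░░░░░░░░░                               
░░░░░░░░░                               
░░░░░░░░░          █                    
░░░░░░░░░         ██                    
                  ███                   
                 ████                   
                                        
                                        
                                        
                                        
                                        
                                        
                                        
                                        
                                        
                                        
                                        
                                        
                                        
                                        
                                        


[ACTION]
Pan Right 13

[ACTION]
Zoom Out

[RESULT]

                                        
                                        
      █                                 
     ██                                 
     ███                                
    ████                                
                                        
                                        
                                        
                                        
                                        
                                        
                                        
                                        
                                        
                                        
                                        
                                        
                                        
                                        
                                        


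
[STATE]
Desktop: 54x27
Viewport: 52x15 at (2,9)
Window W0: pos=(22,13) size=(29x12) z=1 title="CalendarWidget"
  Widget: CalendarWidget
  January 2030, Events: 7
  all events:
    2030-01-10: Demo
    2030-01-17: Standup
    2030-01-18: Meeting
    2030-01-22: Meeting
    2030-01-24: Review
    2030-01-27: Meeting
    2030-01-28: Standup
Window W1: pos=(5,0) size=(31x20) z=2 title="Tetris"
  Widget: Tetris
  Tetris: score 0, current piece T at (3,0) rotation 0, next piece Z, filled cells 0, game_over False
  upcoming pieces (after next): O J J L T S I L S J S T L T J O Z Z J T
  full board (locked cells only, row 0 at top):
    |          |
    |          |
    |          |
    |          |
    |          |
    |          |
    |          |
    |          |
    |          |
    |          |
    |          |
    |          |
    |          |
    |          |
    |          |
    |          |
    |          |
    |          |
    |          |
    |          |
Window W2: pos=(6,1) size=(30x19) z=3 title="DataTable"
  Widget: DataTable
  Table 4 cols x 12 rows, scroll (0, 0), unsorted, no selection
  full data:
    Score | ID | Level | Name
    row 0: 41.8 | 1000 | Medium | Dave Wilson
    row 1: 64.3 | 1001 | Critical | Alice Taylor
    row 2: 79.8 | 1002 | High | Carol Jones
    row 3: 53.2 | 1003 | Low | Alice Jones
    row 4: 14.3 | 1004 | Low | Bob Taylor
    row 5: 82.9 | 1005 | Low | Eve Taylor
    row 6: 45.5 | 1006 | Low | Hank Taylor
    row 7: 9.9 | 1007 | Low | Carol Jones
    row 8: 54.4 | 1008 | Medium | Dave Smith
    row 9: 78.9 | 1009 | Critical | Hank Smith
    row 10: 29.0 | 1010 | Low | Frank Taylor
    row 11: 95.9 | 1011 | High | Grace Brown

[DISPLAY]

   ┃┃53.2 │1003│Low     │Alice Jo┃                  
   ┃┃14.3 │1004│Low     │Bob Tayl┃                  
   ┃┃82.9 │1005│Low     │Eve Tayl┃                  
   ┃┃45.5 │1006│Low     │Hank Tay┃                  
   ┃┃9.9  │1007│Low     │Carol Jo┃━━━━━━━━━━━━━━┓   
   ┃┃54.4 │1008│Medium  │Dave Smi┃et            ┃   
   ┃┃78.9 │1009│Critical│Hank Smi┃──────────────┨   
   ┃┃29.0 │1010│Low     │Frank Ta┃ry 2030       ┃   
   ┃┃95.9 │1011│High    │Grace Br┃r Sa Su       ┃   
   ┃┃                            ┃4  5  6       ┃   
   ┗┗━━━━━━━━━━━━━━━━━━━━━━━━━━━━┛11 12 13      ┃   
                    ┃14 15 16 17* 18* 19 20     ┃   
                    ┃21 22* 23 24* 25 26 27*    ┃   
                    ┃28* 29 30 31               ┃   
                    ┃                           ┃   


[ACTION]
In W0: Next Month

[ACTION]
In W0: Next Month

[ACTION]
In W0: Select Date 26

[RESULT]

   ┃┃53.2 │1003│Low     │Alice Jo┃                  
   ┃┃14.3 │1004│Low     │Bob Tayl┃                  
   ┃┃82.9 │1005│Low     │Eve Tayl┃                  
   ┃┃45.5 │1006│Low     │Hank Tay┃                  
   ┃┃9.9  │1007│Low     │Carol Jo┃━━━━━━━━━━━━━━┓   
   ┃┃54.4 │1008│Medium  │Dave Smi┃et            ┃   
   ┃┃78.9 │1009│Critical│Hank Smi┃──────────────┨   
   ┃┃29.0 │1010│Low     │Frank Ta┃h 2030        ┃   
   ┃┃95.9 │1011│High    │Grace Br┃r Sa Su       ┃   
   ┃┃                            ┃1  2  3       ┃   
   ┗┗━━━━━━━━━━━━━━━━━━━━━━━━━━━━┛8  9 10       ┃   
                    ┃11 12 13 14 15 16 17       ┃   
                    ┃18 19 20 21 22 23 24       ┃   
                    ┃25 [26] 27 28 29 30 31     ┃   
                    ┃                           ┃   


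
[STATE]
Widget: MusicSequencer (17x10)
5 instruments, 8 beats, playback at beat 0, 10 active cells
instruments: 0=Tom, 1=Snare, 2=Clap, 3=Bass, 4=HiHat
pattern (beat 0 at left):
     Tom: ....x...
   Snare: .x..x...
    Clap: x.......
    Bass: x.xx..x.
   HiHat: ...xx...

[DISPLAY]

      ▼1234567   
   Tom····█···   
 Snare·█··█···   
  Clap█·······   
  Bass█·██··█·   
 HiHat···██···   
                 
                 
                 
                 


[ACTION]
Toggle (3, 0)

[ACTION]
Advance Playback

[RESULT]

      0▼234567   
   Tom····█···   
 Snare·█··█···   
  Clap█·······   
  Bass··██··█·   
 HiHat···██···   
                 
                 
                 
                 


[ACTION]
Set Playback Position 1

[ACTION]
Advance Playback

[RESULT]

      01▼34567   
   Tom····█···   
 Snare·█··█···   
  Clap█·······   
  Bass··██··█·   
 HiHat···██···   
                 
                 
                 
                 


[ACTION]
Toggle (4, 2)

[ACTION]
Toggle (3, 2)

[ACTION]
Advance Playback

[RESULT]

      012▼4567   
   Tom····█···   
 Snare·█··█···   
  Clap█·······   
  Bass···█··█·   
 HiHat··███···   
                 
                 
                 
                 


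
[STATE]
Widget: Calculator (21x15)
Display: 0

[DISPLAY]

                    0
┌───┬───┬───┬───┐    
│ 7 │ 8 │ 9 │ ÷ │    
├───┼───┼───┼───┤    
│ 4 │ 5 │ 6 │ × │    
├───┼───┼───┼───┤    
│ 1 │ 2 │ 3 │ - │    
├───┼───┼───┼───┤    
│ 0 │ . │ = │ + │    
├───┼───┼───┼───┤    
│ C │ MC│ MR│ M+│    
└───┴───┴───┴───┘    
                     
                     
                     


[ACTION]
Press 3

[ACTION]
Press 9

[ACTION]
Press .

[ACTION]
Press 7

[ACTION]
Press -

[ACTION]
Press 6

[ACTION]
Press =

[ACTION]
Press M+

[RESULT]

                 33.7
┌───┬───┬───┬───┐    
│ 7 │ 8 │ 9 │ ÷ │    
├───┼───┼───┼───┤    
│ 4 │ 5 │ 6 │ × │    
├───┼───┼───┼───┤    
│ 1 │ 2 │ 3 │ - │    
├───┼───┼───┼───┤    
│ 0 │ . │ = │ + │    
├───┼───┼───┼───┤    
│ C │ MC│ MR│ M+│    
└───┴───┴───┴───┘    
                     
                     
                     


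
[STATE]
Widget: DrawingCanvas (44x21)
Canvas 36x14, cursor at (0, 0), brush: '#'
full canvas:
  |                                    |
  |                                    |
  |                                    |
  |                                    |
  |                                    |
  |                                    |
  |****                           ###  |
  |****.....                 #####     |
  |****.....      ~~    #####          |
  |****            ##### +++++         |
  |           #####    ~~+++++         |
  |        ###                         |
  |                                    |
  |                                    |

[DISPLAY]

+                                           
                                            
                                            
                                            
                                            
                                            
****                           ###          
****.....                 #####             
****.....      ~~    #####                  
****            ##### +++++                 
           #####    ~~+++++                 
        ###                                 
                                            
                                            
                                            
                                            
                                            
                                            
                                            
                                            
                                            


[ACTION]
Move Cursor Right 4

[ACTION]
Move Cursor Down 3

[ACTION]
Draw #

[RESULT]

                                            
                                            
                                            
    #                                       
                                            
                                            
****                           ###          
****.....                 #####             
****.....      ~~    #####                  
****            ##### +++++                 
           #####    ~~+++++                 
        ###                                 
                                            
                                            
                                            
                                            
                                            
                                            
                                            
                                            
                                            


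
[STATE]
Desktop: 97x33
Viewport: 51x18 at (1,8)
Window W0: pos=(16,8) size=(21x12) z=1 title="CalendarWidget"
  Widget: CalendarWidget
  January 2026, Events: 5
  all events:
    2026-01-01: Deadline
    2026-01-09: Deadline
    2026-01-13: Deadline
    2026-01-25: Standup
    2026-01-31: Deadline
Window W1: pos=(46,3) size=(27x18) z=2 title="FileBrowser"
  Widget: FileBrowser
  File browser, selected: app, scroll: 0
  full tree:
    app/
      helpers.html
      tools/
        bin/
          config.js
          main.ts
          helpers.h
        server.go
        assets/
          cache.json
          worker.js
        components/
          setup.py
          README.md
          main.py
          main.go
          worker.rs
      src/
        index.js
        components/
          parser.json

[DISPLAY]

               ┏━━━━━━━━━━━━━━━━━━━┓         ┃    [
               ┃ CalendarWidget    ┃         ┃    [
               ┠───────────────────┨         ┃     
               ┃    January 2026   ┃         ┃     
               ┃Mo Tu We Th Fr Sa S┃         ┃     
               ┃          1*  2  3 ┃         ┃     
               ┃ 5  6  7  8  9* 10 ┃         ┃     
               ┃12 13* 14 15 16 17 ┃         ┃     
               ┃19 20 21 22 23 24 2┃         ┃     
               ┃26 27 28 29 30 31* ┃         ┃     
               ┃                   ┃         ┃     
               ┗━━━━━━━━━━━━━━━━━━━┛         ┃     
                                             ┗━━━━━
                                                   
                                                   
                                                   
                                                   
                                                   


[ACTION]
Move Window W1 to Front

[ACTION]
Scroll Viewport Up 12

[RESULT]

                                                   
                                                   
                                                   
                                             ┏━━━━━
                                             ┃ File
                                             ┠─────
                                             ┃> [-]
                                             ┃    h
               ┏━━━━━━━━━━━━━━━━━━━┓         ┃    [
               ┃ CalendarWidget    ┃         ┃    [
               ┠───────────────────┨         ┃     
               ┃    January 2026   ┃         ┃     
               ┃Mo Tu We Th Fr Sa S┃         ┃     
               ┃          1*  2  3 ┃         ┃     
               ┃ 5  6  7  8  9* 10 ┃         ┃     
               ┃12 13* 14 15 16 17 ┃         ┃     
               ┃19 20 21 22 23 24 2┃         ┃     
               ┃26 27 28 29 30 31* ┃         ┃     


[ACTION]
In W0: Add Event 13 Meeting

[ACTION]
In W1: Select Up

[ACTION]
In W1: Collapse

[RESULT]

                                                   
                                                   
                                                   
                                             ┏━━━━━
                                             ┃ File
                                             ┠─────
                                             ┃> [+]
                                             ┃     
               ┏━━━━━━━━━━━━━━━━━━━┓         ┃     
               ┃ CalendarWidget    ┃         ┃     
               ┠───────────────────┨         ┃     
               ┃    January 2026   ┃         ┃     
               ┃Mo Tu We Th Fr Sa S┃         ┃     
               ┃          1*  2  3 ┃         ┃     
               ┃ 5  6  7  8  9* 10 ┃         ┃     
               ┃12 13* 14 15 16 17 ┃         ┃     
               ┃19 20 21 22 23 24 2┃         ┃     
               ┃26 27 28 29 30 31* ┃         ┃     


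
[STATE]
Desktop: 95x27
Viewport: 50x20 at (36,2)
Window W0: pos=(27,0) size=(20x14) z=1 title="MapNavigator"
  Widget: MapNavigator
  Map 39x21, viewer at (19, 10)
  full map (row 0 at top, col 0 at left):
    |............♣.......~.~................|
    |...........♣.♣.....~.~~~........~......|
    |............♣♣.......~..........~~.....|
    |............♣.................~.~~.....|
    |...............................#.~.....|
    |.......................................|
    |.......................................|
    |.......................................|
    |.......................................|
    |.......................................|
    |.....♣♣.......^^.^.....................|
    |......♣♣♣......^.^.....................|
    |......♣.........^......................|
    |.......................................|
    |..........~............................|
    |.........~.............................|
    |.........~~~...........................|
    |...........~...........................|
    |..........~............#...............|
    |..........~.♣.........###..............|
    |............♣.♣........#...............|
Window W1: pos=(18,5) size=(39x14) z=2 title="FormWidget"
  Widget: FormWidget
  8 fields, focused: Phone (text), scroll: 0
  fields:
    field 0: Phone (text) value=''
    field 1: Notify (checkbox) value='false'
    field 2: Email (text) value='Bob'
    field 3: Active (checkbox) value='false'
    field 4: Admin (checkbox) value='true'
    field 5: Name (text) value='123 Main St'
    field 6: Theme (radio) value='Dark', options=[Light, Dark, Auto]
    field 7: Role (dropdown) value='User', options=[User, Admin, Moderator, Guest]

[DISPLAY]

──────────┨                                       
..........┃                                       
..........┃                                       
━━━━━━━━━━━━━━━━━━━━┓                             
                    ┃                             
────────────────────┨                             
                   ]┃                             
                    ┃                             
b                  ]┃                             
                    ┃                             
                    ┃                             
3 Main St          ]┃                             
 Light  (●) Dark  ( ┃                             
er                ▼]┃                             
                    ┃                             
                    ┃                             
━━━━━━━━━━━━━━━━━━━━┛                             
                                                  
                                                  
                                                  


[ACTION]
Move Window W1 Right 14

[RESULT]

──────────┨                                       
..........┃                                       
..........┃                                       
━━━━━━━━━━━━━━━━━━━━━━━━━━━━━━━━━━┓               
rmWidget                          ┃               
──────────────────────────────────┨               
hone:      [                     ]┃               
otify:     [ ]                    ┃               
mail:      [Bob                  ]┃               
ctive:     [ ]                    ┃               
dmin:      [x]                    ┃               
ame:       [123 Main St          ]┃               
heme:      ( ) Light  (●) Dark  ( ┃               
ole:       [User                ▼]┃               
                                  ┃               
                                  ┃               
━━━━━━━━━━━━━━━━━━━━━━━━━━━━━━━━━━┛               
                                                  
                                                  
                                                  


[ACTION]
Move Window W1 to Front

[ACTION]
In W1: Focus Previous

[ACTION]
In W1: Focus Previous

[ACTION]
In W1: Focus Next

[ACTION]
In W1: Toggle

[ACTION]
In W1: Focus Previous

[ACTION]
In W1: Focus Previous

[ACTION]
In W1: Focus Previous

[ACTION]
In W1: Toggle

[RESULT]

──────────┨                                       
..........┃                                       
..........┃                                       
━━━━━━━━━━━━━━━━━━━━━━━━━━━━━━━━━━┓               
rmWidget                          ┃               
──────────────────────────────────┨               
hone:      [                     ]┃               
otify:     [ ]                    ┃               
mail:      [Bob                  ]┃               
ctive:     [ ]                    ┃               
dmin:      [ ]                    ┃               
ame:       [123 Main St          ]┃               
heme:      ( ) Light  (●) Dark  ( ┃               
ole:       [User                ▼]┃               
                                  ┃               
                                  ┃               
━━━━━━━━━━━━━━━━━━━━━━━━━━━━━━━━━━┛               
                                                  
                                                  
                                                  
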